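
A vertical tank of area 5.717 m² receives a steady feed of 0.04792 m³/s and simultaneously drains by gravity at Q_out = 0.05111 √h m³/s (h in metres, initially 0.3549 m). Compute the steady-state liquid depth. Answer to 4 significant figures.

Level balance: A dh/dt = 0.04792 − 0.05111 √h. Setting dh/dt = 0:
Q_in = 0.05111 √h_ss ⇒ √h_ss = 0.04792/0.05111 = 0.937586.
h_ss = 0.937586² = 0.879067 m. (Since h₀ = 0.3549 m < h_ss, the level will rise toward this value.)

0.8791 m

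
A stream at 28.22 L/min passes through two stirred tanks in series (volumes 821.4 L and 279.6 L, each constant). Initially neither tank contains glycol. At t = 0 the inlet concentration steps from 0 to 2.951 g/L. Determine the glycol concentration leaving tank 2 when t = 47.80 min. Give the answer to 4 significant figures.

2.097 g/L

Each tank obeys Vᵢ dCᵢ/dt = Q(Cᵢ₋₁ − Cᵢ), so τᵢ = Vᵢ/Q.
τ₁ = 821.4/28.22 = 29.1070 min; τ₂ = 279.6/28.22 = 9.90787 min.
Tank 1: C₁ = C_in(1 − e^(−t/τ₁)). Tank 2 (τ₁ ≠ τ₂): C₂ = C_in[1 − (τ₁ e^(−t/τ₁) − τ₂ e^(−t/τ₂))/(τ₁ − τ₂)].
At t = 47.80: e^(−t/τ₁) = 0.193551, e^(−t/τ₂) = 0.00803098.
C₂ = 2.951·[1 − (29.1070·0.193551 − 9.90787·0.00803098)/(19.1991)] = 2.951·0.710710 = 2.09731 g/L.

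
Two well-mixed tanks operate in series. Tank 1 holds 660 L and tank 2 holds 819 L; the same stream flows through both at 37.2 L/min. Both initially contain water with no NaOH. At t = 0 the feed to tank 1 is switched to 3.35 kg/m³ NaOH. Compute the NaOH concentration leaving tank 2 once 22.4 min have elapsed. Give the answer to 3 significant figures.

Each tank obeys Vᵢ dCᵢ/dt = Q(Cᵢ₋₁ − Cᵢ), so τᵢ = Vᵢ/Q.
τ₁ = 660/37.2 = 17.742 min; τ₂ = 819/37.2 = 22.016 min.
Tank 1: C₁ = C_in(1 − e^(−t/τ₁)). Tank 2 (τ₁ ≠ τ₂): C₂ = C_in[1 − (τ₁ e^(−t/τ₁) − τ₂ e^(−t/τ₂))/(τ₁ − τ₂)].
At t = 22.4: e^(−t/τ₁) = 0.28293, e^(−t/τ₂) = 0.36152.
C₂ = 3.35·[1 − (17.742·0.28293 − 22.016·0.36152)/(-4.2742)] = 3.35·0.31227 = 1.0461 kg/m³.

1.05 kg/m³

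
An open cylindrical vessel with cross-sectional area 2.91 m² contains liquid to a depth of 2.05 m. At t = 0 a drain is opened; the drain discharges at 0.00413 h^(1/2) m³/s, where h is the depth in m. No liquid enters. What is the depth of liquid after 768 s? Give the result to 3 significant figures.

A dh/dt = −Q_out = −0.00413 √h.
∫ h^(−1/2) dh = −(0.00413/A) ∫ dt, giving 2√h = 2√h₀ − (0.00413/A) t.
√h = √2.05 − 0.00413·768/(2·2.91) = 1.4318 − 0.54499 = 0.88679.
h = 0.88679² = 0.78640 m.

0.786 m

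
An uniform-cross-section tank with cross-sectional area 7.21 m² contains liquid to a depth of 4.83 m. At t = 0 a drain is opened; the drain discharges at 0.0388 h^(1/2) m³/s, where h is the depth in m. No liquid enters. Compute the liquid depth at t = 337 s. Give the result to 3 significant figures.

1.67 m

Unsteady balance on liquid volume: A dh/dt = −0.0388 √h.
This is separable: 2 d(√h)/dt = −0.0388/A, so √h = √h₀ − (0.0388/(2A)) t.
√h = √4.83 − 0.0388·337/(2·7.21) = 2.1977 − 0.90677 = 1.2910.
h = 1.2910² = 1.6666 m.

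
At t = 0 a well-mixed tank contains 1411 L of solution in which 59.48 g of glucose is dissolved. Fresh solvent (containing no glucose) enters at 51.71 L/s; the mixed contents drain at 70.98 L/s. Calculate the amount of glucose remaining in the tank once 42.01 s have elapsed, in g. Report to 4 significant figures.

Total volume: dV/dt = Q_in − Q_out = -19.2700 L/s, so V(t) = 1411 − 19.2700 t and V(42.01) = 601.467 L.
Solute balance: dm/dt = 0 − Q_out C = −Q_out m/V(t).
Separate: dm/m = −Q_out dt/V(t) ⇒ ln(m/m₀) = −(Q_out/(Q_in−Q_out)) ln(V/V₀).
m = m₀ (V₀/V)^(Q_out/(Q_in−Q_out)) = 59.48 × (1411/601.467)^(-3.68345) = 2.57238 g.

2.572 g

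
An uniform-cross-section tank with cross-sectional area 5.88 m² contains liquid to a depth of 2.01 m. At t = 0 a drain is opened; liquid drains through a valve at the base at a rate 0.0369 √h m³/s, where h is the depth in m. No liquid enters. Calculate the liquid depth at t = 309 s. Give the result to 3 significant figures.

A dh/dt = −Q_out = −0.0369 √h.
This is separable: 2 d(√h)/dt = −0.0369/A, so √h = √h₀ − (0.0369/(2A)) t.
√h = √2.01 − 0.0369·309/(2·5.88) = 1.4177 − 0.96957 = 0.44818.
h = 0.44818² = 0.20086 m.

0.201 m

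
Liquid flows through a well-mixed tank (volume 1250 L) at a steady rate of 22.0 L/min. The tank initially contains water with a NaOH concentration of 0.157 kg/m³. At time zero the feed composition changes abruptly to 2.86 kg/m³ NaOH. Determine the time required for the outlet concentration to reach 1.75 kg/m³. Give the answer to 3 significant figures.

Transient balance on the dissolved component: V dC/dt = Q(C_in − C), so τ = V/Q = 56.818 min.
C(t) = C_in + (C₀ − C_in) e^(−t/τ). Set C = 1.75 and solve for t:
e^(−t/τ) = (C − C_in)/(C₀ − C_in) = (1.75 − 2.86)/(0.157 − 2.86) = 0.41065
t = −τ ln(…) = 56.818 × 0.89000 = 50.568 min.

50.6 min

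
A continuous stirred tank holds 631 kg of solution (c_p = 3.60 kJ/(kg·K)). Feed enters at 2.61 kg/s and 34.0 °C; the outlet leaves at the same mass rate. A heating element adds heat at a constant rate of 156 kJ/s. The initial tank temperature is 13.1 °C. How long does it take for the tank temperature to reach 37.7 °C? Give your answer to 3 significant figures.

258 s

First-law balance (no shaft work): M c_p dT/dt = ṁ c_p (T_in − T) + 156.
τ = M/ṁ = 241.76 s; T_ss = T_in + Q̇/(ṁ c_p) = 50.603 °C.
T(t) = T_ss + (T₀ − T_ss) e^(−t/τ). Set T = 37.7:
e^(−t/τ) = (37.7 − 50.603)/(13.1 − 50.603) = 0.34405
t = −241.76 · ln(0.34405) = 257.95 s.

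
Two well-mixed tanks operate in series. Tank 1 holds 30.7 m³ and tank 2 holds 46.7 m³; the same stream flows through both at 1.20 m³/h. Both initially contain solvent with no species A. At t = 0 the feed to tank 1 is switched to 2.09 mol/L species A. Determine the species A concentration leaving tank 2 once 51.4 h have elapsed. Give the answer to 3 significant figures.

0.999 mol/L

Each tank obeys Vᵢ dCᵢ/dt = Q(Cᵢ₋₁ − Cᵢ), so τᵢ = Vᵢ/Q.
τ₁ = 30.7/1.20 = 25.583 h; τ₂ = 46.7/1.20 = 38.917 h.
Tank 1: C₁ = C_in(1 − e^(−t/τ₁)). Tank 2 (τ₁ ≠ τ₂): C₂ = C_in[1 − (τ₁ e^(−t/τ₁) − τ₂ e^(−t/τ₂))/(τ₁ − τ₂)].
At t = 51.4: e^(−t/τ₁) = 0.13411, e^(−t/τ₂) = 0.26693.
C₂ = 2.09·[1 − (25.583·0.13411 − 38.917·0.26693)/(-13.333)] = 2.09·0.47822 = 0.99947 mol/L.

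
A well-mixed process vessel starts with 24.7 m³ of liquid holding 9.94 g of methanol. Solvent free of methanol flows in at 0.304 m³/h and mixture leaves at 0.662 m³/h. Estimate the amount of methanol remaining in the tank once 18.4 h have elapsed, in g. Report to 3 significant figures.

5.60 g

Total volume: dV/dt = Q_in − Q_out = -0.35800 m³/h, so V(t) = 24.7 − 0.35800 t and V(18.4) = 18.113 m³.
Solute balance: dm/dt = 0 − Q_out C = −Q_out m/V(t).
dm/m = −Q_out dt/(V₀ − 0.35800 t); integrating gives ln(m/m₀) = −(Q_out/(Q_in−Q_out)) ln(V/V₀).
m = m₀ (V₀/V)^(Q_out/(Q_in−Q_out)) = 9.94 × (24.7/18.113)^(-1.8492) = 5.6012 g.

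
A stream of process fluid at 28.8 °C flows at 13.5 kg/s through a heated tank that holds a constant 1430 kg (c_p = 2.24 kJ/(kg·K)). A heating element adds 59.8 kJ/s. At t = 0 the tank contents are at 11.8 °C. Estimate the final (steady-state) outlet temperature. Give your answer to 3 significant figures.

M c_p dT/dt = ṁ c_p (T_in − T) + Q̇.
At steady state dT/dt = 0 ⇒ T_ss = T_in + Q̇/(ṁ c_p) = 28.8 + 59.8/(13.5·2.24) = 30.778 °C.

30.8 °C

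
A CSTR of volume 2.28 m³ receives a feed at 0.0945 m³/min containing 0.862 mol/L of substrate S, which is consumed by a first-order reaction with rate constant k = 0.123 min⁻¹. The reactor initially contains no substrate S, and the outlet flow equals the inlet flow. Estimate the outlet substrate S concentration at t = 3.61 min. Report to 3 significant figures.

0.0973 mol/L

Species balance: V dC/dt = Q C_in − Q C − k V C.
This is linear with rate a = Q/V + k = 0.16445 min⁻¹.
C_ss = Q C_in/(Q + kV) = 0.21726 mol/L; C(t) = C_ss + (C₀ − C_ss) e^(−a t).
C(3.61) = 0.21726 + (-0.21726)·e^(−0.16445·3.61) = 0.21726 + (-0.21726)·0.55230 = 0.097266 mol/L.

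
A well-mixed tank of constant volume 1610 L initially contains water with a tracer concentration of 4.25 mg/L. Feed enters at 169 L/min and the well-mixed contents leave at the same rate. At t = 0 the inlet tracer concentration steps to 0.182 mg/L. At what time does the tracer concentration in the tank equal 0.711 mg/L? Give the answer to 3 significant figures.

19.4 min

Species balance: V dC/dt = Q(C_in − C) ⇒ τ = V/Q = 9.5266 min.
C(t) = C_in + (C₀ − C_in) e^(−t/τ). Set C = 0.711 and solve for t:
e^(−t/τ) = (C − C_in)/(C₀ − C_in) = (0.711 − 0.182)/(4.25 − 0.182) = 0.13004
t = −τ ln(…) = 9.5266 × 2.0399 = 19.434 min.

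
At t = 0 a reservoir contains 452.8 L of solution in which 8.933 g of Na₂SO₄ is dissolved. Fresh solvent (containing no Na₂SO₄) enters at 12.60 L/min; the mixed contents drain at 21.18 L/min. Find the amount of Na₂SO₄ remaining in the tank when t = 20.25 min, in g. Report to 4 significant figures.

Total volume: dV/dt = Q_in − Q_out = -8.58000 L/min, so V(t) = 452.8 − 8.58000 t and V(20.25) = 279.055 L.
No Na₂SO₄ enters, so dm/dt = −Q_out · (m/V).
dm/m = −Q_out dt/(V₀ − 8.58000 t); integrating gives ln(m/m₀) = −(Q_out/(Q_in−Q_out)) ln(V/V₀).
m = m₀ (V₀/V)^(Q_out/(Q_in−Q_out)) = 8.933 × (452.8/279.055)^(-2.46853) = 2.70440 g.

2.704 g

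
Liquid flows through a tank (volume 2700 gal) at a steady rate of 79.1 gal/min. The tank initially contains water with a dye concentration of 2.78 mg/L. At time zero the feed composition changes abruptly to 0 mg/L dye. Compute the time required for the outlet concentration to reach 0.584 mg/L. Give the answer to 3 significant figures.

53.3 min

Species balance on the tank: V dC/dt = Q(C_in − C), so τ = V/Q = 34.134 min.
C(t) = C_in + (C₀ − C_in) e^(−t/τ). Set C = 0.584 and solve for t:
e^(−t/τ) = (C − C_in)/(C₀ − C_in) = (0.584 − 0)/(2.78 − 0) = 0.21007
t = −τ ln(…) = 34.134 × 1.5603 = 53.259 min.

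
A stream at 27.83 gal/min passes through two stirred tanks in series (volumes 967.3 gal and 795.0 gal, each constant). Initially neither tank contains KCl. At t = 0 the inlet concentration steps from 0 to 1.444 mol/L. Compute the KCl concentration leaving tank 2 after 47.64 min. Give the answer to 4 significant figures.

0.6425 mol/L

Each tank obeys Vᵢ dCᵢ/dt = Q(Cᵢ₋₁ − Cᵢ), so τᵢ = Vᵢ/Q.
τ₁ = 967.3/27.83 = 34.7575 min; τ₂ = 795.0/27.83 = 28.5663 min.
Solving the cascade with C₁(0)=C₂(0)=0 gives C₂(t) = C_in[1 − (τ₁ e^(−t/τ₁) − τ₂ e^(−t/τ₂))/(τ₁ − τ₂)].
At t = 47.64: e^(−t/τ₁) = 0.253944, e^(−t/τ₂) = 0.188681.
C₂ = 1.444·[1 − (34.7575·0.253944 − 28.5663·0.188681)/(6.19116)] = 1.444·0.444927 = 0.642475 mol/L.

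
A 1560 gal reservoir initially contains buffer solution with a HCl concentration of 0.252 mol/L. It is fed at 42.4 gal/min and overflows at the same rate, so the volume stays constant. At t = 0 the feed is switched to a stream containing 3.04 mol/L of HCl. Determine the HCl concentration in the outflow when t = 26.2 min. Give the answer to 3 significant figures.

Unsteady species balance (constant V, well mixed): V dC/dt = Q(C_in − C).
Time constant τ = V/Q = 1560/42.4 = 36.792 min.
Solution: C(t) = C_in + (C₀ − C_in) e^(−t/τ).
C(26.2) = 3.04 + (0.252 − 3.04)·e^(−26.2/36.792) = 3.04 + (-2.7880)·0.49061 = 1.6722 mol/L.

1.67 mol/L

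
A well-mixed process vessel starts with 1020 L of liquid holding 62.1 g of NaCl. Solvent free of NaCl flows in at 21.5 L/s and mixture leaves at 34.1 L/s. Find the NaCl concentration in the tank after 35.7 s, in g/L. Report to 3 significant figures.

0.0226 g/L

Total volume: dV/dt = Q_in − Q_out = -12.600 L/s, so V(t) = 1020 − 12.600 t and V(35.7) = 570.18 L.
Solute balance: dm/dt = 0 − Q_out C = −Q_out m/V(t).
Separate: dm/m = −Q_out dt/V(t) ⇒ ln(m/m₀) = −(Q_out/(Q_in−Q_out)) ln(V/V₀).
m = m₀ (V₀/V)^(Q_out/(Q_in−Q_out)) = 62.1 × (1020/570.18)^(-2.7063) = 12.868 g.
C = m/V = 12.868/570.18 = 0.022568 g/L.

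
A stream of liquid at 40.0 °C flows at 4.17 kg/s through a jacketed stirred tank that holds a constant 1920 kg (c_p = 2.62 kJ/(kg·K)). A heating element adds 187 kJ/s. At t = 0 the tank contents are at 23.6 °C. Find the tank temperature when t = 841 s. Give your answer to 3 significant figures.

51.7 °C

M c_p dT/dt = ṁ c_p (T_in − T) + Q̇.
Rearrange: dT/dt = (T_ss − T)/τ with τ = M/ṁ = 460.43 s and T_ss = T_in + Q̇/(ṁ c_p) = 57.116 °C.
Solution: T(t) = T_ss + (T₀ − T_ss) e^(−t/τ).
T(841) = 57.116 + (-33.516)·e^(−841/460.43) = 57.116 + (-33.516)·0.16097 = 51.721 °C.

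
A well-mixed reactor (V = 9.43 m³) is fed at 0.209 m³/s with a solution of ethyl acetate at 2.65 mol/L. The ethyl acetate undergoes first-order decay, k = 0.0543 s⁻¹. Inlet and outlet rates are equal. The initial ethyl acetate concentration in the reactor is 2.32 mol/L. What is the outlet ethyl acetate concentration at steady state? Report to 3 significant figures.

0.768 mol/L

Species balance: V dC/dt = Q C_in − Q C − k V C.
Steady state (dC/dt = 0): C_ss = Q C_in/(Q + kV) = C_in/(1 + kV/Q).
C_ss = 0.209·2.65/(0.209 + 0.0543·9.43) = 0.55385/0.72105 = 0.76812 mol/L.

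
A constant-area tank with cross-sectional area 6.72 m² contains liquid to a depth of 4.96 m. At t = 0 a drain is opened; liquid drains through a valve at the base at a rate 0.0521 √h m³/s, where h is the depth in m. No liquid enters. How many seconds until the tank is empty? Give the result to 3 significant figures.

With no inflow, A dh/dt = −0.0521 √h.
This is separable: 2 d(√h)/dt = −0.0521/A, so √h = √h₀ − (0.0521/(2A)) t.
Tank is empty when √h = 0: t_empty = 2A√h₀/0.0521.
t_empty = 2·6.72·√4.96/0.0521 = 13.440·2.2271/0.0521 = 574.52 s.

575 s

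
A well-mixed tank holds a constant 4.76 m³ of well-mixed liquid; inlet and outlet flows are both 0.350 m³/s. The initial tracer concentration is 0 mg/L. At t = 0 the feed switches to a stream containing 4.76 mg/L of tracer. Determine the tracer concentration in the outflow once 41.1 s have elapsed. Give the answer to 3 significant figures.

4.53 mg/L

Transient balance on the dissolved component: V dC/dt = Q(C_in − C).
Rewrite as dC/dt + C/τ = C_in/τ, τ = V/Q = 13.600 s.
Solution: C(t) = C_in + (C₀ − C_in) e^(−t/τ).
C(41.1) = 4.76 + (0 − 4.76)·e^(−41.1/13.600) = 4.76 + (-4.7600)·0.048701 = 4.5282 mg/L.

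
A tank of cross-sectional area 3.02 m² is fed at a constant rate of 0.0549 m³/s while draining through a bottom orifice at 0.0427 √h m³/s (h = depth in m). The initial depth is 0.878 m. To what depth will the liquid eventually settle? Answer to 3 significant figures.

Unsteady balance on liquid volume: A dh/dt = Q_in − 0.0427 √h. At steady state dh/dt = 0:
Q_in = 0.0427 √h_ss ⇒ √h_ss = 0.0549/0.0427 = 1.2857.
h_ss = 1.2857² = 1.6531 m. (Since h₀ = 0.878 m < h_ss, the level will rise toward this value.)

1.65 m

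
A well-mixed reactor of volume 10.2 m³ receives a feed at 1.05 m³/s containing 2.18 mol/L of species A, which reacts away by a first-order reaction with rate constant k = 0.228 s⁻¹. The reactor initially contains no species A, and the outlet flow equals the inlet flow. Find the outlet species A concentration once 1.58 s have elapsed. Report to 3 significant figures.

0.276 mol/L

V dC/dt = Q(C_in − C) − k V C.
dC/dt = (Q/V) C_in − (Q/V + k) C; effective rate a = Q/V + k = 0.10294 + 0.228 = 0.33094 s⁻¹.
C_ss = Q C_in/(Q + kV) = 0.67810 mol/L; C(t) = C_ss + (C₀ − C_ss) e^(−a t).
C(1.58) = 0.67810 + (-0.67810)·e^(−0.33094·1.58) = 0.67810 + (-0.67810)·0.59281 = 0.27612 mol/L.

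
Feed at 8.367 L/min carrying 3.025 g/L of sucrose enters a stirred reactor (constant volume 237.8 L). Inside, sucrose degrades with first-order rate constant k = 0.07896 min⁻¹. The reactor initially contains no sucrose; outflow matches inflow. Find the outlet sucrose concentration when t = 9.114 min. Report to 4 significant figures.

Accumulation = in − out − consumed: V dC/dt = Q C_in − Q C − k V C.
dC/dt = (Q/V) C_in − (Q/V + k) C; effective rate a = Q/V + k = 0.0351850 + 0.07896 = 0.114145 min⁻¹.
C_ss = Q C_in/(Q + kV) = 0.932452 g/L; C(t) = C_ss + (C₀ − C_ss) e^(−a t).
C(9.114) = 0.932452 + (-0.932452)·e^(−0.114145·9.114) = 0.932452 + (-0.932452)·0.353342 = 0.602977 g/L.

0.6030 g/L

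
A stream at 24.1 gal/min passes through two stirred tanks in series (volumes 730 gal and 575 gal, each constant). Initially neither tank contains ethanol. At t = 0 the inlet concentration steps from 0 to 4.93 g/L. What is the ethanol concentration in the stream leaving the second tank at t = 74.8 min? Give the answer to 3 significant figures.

3.76 g/L

Time constants: τᵢ = Vᵢ/Q for each well-mixed tank.
τ₁ = 730/24.1 = 30.290 min; τ₂ = 575/24.1 = 23.859 min.
Solving the cascade with C₁(0)=C₂(0)=0 gives C₂(t) = C_in[1 − (τ₁ e^(−t/τ₁) − τ₂ e^(−t/τ₂))/(τ₁ − τ₂)].
At t = 74.8: e^(−t/τ₁) = 0.084634, e^(−t/τ₂) = 0.043496.
C₂ = 4.93·[1 − (30.290·0.084634 − 23.859·0.043496)/(6.4315)] = 4.93·0.76276 = 3.7604 g/L.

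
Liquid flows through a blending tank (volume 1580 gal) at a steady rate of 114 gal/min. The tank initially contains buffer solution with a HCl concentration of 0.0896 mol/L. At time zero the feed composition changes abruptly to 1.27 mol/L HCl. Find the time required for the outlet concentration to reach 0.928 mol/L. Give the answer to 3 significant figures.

Accumulation = in − out for the solute gives V dC/dt = Q(C_in − C), so τ = V/Q = 13.860 min.
C(t) = C_in + (C₀ − C_in) e^(−t/τ). Set C = 0.928 and solve for t:
e^(−t/τ) = (C − C_in)/(C₀ − C_in) = (0.928 − 1.27)/(0.0896 − 1.27) = 0.28973
t = −τ ln(…) = 13.860 × 1.2388 = 17.169 min.

17.2 min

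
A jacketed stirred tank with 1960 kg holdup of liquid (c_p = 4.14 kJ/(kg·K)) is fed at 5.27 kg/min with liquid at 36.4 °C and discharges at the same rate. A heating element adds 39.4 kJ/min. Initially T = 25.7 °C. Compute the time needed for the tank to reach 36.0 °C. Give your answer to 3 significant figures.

Unsteady energy balance on the tank contents: M c_p dT/dt = ṁ c_p (T_in − T) + 39.4.
τ = M/ṁ = 371.92 min; T_ss = T_in + Q̇/(ṁ c_p) = 38.206 °C.
T(t) = T_ss + (T₀ − T_ss) e^(−t/τ). Set T = 36.0:
e^(−t/τ) = (36.0 − 38.206)/(25.7 − 38.206) = 0.17639
t = −371.92 · ln(0.17639) = 645.30 min.

645 min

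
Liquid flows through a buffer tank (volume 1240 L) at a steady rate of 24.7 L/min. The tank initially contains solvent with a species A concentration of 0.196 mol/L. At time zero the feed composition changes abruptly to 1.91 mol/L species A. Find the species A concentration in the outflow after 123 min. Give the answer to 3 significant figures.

1.76 mol/L

Transient balance on the dissolved component: V dC/dt = Q(C_in − C).
Rewrite as dC/dt + C/τ = C_in/τ, τ = V/Q = 50.202 min.
Solution: C(t) = C_in + (C₀ − C_in) e^(−t/τ).
C(123) = 1.91 + (0.196 − 1.91)·e^(−123/50.202) = 1.91 + (-1.7140)·0.086287 = 1.7621 mol/L.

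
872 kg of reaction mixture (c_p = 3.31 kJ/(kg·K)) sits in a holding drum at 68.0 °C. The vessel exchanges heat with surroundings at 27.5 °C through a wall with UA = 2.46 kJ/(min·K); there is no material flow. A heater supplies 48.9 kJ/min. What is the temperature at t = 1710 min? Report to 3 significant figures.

M c_p dT/dt = −UA(T − T_amb) + Q̇.
dT/dt = (T_ss − T)/τ with T_ss = T_amb + Q̇/UA = 27.5 + 48.9/2.46 = 47.378 °C, τ = M c_p/UA = 872·3.31/2.46 = 1173.3 min.
Integrating: T(t) = T_ss + (T₀ − T_ss) e^(−t/τ).
T(1710) = 47.378 + (20.622)·0.23283 = 52.180 °C.

52.2 °C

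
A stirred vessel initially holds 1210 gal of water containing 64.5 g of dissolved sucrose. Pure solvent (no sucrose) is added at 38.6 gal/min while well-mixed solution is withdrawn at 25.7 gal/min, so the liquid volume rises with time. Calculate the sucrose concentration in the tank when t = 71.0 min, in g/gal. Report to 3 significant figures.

Let m(t) be the amount of sucrose. Volume: V(t) = V₀ + (Q_in − Q_out) t = 1210 + 12.900 t; V(71.0) = 2125.9 gal.
No sucrose enters, so dm/dt = −Q_out · (m/V).
dm/m = −Q_out dt/(V₀ + 12.900 t); integrating gives ln(m/m₀) = −(Q_out/(Q_in−Q_out)) ln(V/V₀).
m = m₀ (V₀/V)^(Q_out/(Q_in−Q_out)) = 64.5 × (1210/2125.9)^(1.9922) = 20.987 g.
C = m/V = 20.987/2125.9 = 0.0098719 g/gal.

0.00987 g/gal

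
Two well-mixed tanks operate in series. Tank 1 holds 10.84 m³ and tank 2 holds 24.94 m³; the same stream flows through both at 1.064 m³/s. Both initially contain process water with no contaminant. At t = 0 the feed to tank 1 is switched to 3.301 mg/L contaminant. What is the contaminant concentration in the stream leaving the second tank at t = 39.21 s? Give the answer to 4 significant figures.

2.259 mg/L

Each tank obeys Vᵢ dCᵢ/dt = Q(Cᵢ₋₁ − Cᵢ), so τᵢ = Vᵢ/Q.
τ₁ = 10.84/1.064 = 10.1880 s; τ₂ = 24.94/1.064 = 23.4398 s.
Tank 1: C₁ = C_in(1 − e^(−t/τ₁)). Tank 2 (τ₁ ≠ τ₂): C₂ = C_in[1 − (τ₁ e^(−t/τ₁) − τ₂ e^(−t/τ₂))/(τ₁ − τ₂)].
At t = 39.21: e^(−t/τ₁) = 0.0213083, e^(−t/τ₂) = 0.187722.
C₂ = 3.301·[1 − (10.1880·0.0213083 − 23.4398·0.187722)/(-13.2519)] = 3.301·0.684340 = 2.25901 mg/L.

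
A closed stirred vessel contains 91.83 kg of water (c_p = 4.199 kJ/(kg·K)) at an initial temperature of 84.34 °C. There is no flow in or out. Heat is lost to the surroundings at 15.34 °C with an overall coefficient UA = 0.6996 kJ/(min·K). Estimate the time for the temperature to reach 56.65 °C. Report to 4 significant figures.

Heat balance on the well-mixed liquid: M c_p dT/dt = −UA(T − T_amb).
τ = M c_p/UA = 551.164 min; T_ss = T_amb = 15.3400 °C.
T(t) = T_ss + (T₀ − T_ss)e^(−t/τ); set T = 56.65:
t = −τ ln[(T − T_ss)/(T₀ − T_ss)] = −551.164 · ln(0.598696) = 282.748 min.

282.7 min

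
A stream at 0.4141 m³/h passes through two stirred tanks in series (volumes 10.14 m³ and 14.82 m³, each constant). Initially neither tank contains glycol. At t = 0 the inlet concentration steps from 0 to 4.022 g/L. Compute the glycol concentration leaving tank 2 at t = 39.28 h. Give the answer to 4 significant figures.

Species balance on tank i: dCᵢ/dt = (Cᵢ₋₁ − Cᵢ)/τᵢ with τᵢ = Vᵢ/Q.
τ₁ = 10.14/0.4141 = 24.4868 h; τ₂ = 14.82/0.4141 = 35.7885 h.
Tank 1: C₁ = C_in(1 − e^(−t/τ₁)). Tank 2 (τ₁ ≠ τ₂): C₂ = C_in[1 − (τ₁ e^(−t/τ₁) − τ₂ e^(−t/τ₂))/(τ₁ − τ₂)].
At t = 39.28: e^(−t/τ₁) = 0.201065, e^(−t/τ₂) = 0.333684.
C₂ = 4.022·[1 − (24.4868·0.201065 − 35.7885·0.333684)/(-11.3016)] = 4.022·0.378975 = 1.52424 g/L.

1.524 g/L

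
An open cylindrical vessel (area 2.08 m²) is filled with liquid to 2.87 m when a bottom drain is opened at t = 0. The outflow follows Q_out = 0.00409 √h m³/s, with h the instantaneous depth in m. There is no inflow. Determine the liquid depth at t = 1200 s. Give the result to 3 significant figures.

0.265 m

A dh/dt = −Q_out = −0.00409 √h.
This is separable: 2 d(√h)/dt = −0.00409/A, so √h = √h₀ − (0.00409/(2A)) t.
√h = √2.87 − 0.00409·1200/(2·2.08) = 1.6941 − 1.1798 = 0.51430.
h = 0.51430² = 0.26450 m.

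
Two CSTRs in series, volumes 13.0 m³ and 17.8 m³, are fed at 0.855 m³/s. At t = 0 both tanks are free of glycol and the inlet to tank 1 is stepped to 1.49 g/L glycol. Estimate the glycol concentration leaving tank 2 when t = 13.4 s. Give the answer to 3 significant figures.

Species balance on tank i: dCᵢ/dt = (Cᵢ₋₁ − Cᵢ)/τᵢ with τᵢ = Vᵢ/Q.
τ₁ = 13.0/0.855 = 15.205 s; τ₂ = 17.8/0.855 = 20.819 s.
Tank 1: C₁ = C_in(1 − e^(−t/τ₁)). Tank 2 (τ₁ ≠ τ₂): C₂ = C_in[1 − (τ₁ e^(−t/τ₁) − τ₂ e^(−t/τ₂))/(τ₁ − τ₂)].
At t = 13.4: e^(−t/τ₁) = 0.41424, e^(−t/τ₂) = 0.52537.
C₂ = 1.49·[1 − (15.205·0.41424 − 20.819·0.52537)/(-5.6140)] = 1.49·0.17365 = 0.25874 g/L.

0.259 g/L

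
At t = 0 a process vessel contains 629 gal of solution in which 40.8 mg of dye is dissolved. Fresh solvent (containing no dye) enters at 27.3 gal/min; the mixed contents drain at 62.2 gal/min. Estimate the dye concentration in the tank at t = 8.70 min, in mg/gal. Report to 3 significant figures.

0.0387 mg/gal

Let m(t) be the amount of dye. Volume: V(t) = V₀ + (Q_in − Q_out) t = 629 − 34.900 t; V(8.70) = 325.37 gal.
Species balance (pure solvent in): dm/dt = −Q_out · m/V(t).
dm/m = −Q_out dt/(V₀ − 34.900 t); integrating gives ln(m/m₀) = −(Q_out/(Q_in−Q_out)) ln(V/V₀).
m = m₀ (V₀/V)^(Q_out/(Q_in−Q_out)) = 40.8 × (629/325.37)^(-1.7822) = 12.602 mg.
C = m/V = 12.602/325.37 = 0.038733 mg/gal.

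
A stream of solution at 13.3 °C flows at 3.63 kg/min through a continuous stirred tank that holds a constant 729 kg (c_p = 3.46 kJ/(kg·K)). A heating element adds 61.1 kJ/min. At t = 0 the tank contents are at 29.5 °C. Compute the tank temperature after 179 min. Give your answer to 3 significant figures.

22.8 °C

Heat balance on the well-mixed liquid: M c_p dT/dt = ṁ c_p (T_in − T) + 61.1.
τ = M/ṁ = 200.83 min; T_ss = T_in + Q̇/(ṁ c_p) = 13.3 + 61.1/(3.63·3.46) = 18.165 °C.
This is linear first-order; T(t) = T_ss + (T₀ − T_ss) e^(−t/τ).
T(179) = 18.165 + (11.335)·e^(−179/200.83) = 18.165 + (11.335)·0.41012 = 22.813 °C.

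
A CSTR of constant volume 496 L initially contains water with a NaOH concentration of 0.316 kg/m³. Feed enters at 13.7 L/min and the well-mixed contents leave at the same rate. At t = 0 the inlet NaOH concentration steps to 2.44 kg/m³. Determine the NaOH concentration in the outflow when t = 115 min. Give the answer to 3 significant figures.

Transient balance on the dissolved component: V dC/dt = Q(C_in − C).
Time constant τ = V/Q = 496/13.7 = 36.204 min.
This is linear first-order; C(t) = C_in + (C₀ − C_in) e^(−t/τ).
C(115) = 2.44 + (0.316 − 2.44)·e^(−115/36.204) = 2.44 + (-2.1240)·0.041735 = 2.3514 kg/m³.

2.35 kg/m³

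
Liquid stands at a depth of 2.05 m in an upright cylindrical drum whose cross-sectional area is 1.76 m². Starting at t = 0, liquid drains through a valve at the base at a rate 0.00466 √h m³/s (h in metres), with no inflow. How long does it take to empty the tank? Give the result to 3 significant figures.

1080 s

With no inflow, A dh/dt = −0.00466 √h.
This is separable: 2 d(√h)/dt = −0.00466/A, so √h = √h₀ − (0.00466/(2A)) t.
Set h = 0: 2√h₀ = (0.00466/A) t_empty ⇒ t_empty = 2A√h₀/0.00466.
t_empty = 2·1.76·√2.05/0.00466 = 3.5200·1.4318/0.00466 = 1081.5 s.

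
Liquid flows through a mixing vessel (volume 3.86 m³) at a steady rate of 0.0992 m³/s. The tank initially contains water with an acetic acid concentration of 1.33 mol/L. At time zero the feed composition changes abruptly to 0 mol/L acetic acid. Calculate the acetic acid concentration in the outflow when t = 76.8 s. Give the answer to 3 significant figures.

0.185 mol/L

Accumulation = in − out for the solute gives V dC/dt = Q(C_in − C).
So dC/dt = (C_in − C)/τ with τ = V/Q = 3.86/0.0992 = 38.911 s.
This is linear first-order; C(t) = C_in + (C₀ − C_in) e^(−t/τ).
C(76.8) = 0 + (1.33 − 0)·e^(−76.8/38.911) = 0 + (1.3300)·0.13894 = 0.18479 mol/L.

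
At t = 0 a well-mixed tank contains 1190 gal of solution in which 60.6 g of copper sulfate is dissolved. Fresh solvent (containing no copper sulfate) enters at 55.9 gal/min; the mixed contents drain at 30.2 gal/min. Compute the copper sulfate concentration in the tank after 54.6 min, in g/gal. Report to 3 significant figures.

0.00936 g/gal

Let m(t) be the amount of copper sulfate. Volume: V(t) = V₀ + (Q_in − Q_out) t = 1190 + 25.700 t; V(54.6) = 2593.2 gal.
No copper sulfate enters, so dm/dt = −Q_out · (m/V).
Separate: dm/m = −Q_out dt/V(t) ⇒ ln(m/m₀) = −(Q_out/(Q_in−Q_out)) ln(V/V₀).
m = m₀ (V₀/V)^(Q_out/(Q_in−Q_out)) = 60.6 × (1190/2593.2)^(1.1751) = 24.263 g.
C = m/V = 24.263/2593.2 = 0.0093564 g/gal.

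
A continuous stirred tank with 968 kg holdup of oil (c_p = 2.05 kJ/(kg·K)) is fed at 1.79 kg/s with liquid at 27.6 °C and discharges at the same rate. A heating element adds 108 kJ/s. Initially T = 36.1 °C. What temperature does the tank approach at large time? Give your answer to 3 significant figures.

First-law balance (no shaft work): M c_p dT/dt = ṁ c_p (T_in − T) + 108.
At steady state dT/dt = 0 ⇒ T_ss = T_in + Q̇/(ṁ c_p) = 27.6 + 108/(1.79·2.05) = 57.032 °C.

57.0 °C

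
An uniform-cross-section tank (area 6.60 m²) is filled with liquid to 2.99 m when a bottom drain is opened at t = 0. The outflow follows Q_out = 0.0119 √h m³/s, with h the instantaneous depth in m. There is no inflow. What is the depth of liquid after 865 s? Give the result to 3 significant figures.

A dh/dt = −Q_out = −0.0119 √h.
∫ h^(−1/2) dh = −(0.0119/A) ∫ dt, giving 2√h = 2√h₀ − (0.0119/A) t.
√h = √2.99 − 0.0119·865/(2·6.60) = 1.7292 − 0.77981 = 0.94935.
h = 0.94935² = 0.90127 m.

0.901 m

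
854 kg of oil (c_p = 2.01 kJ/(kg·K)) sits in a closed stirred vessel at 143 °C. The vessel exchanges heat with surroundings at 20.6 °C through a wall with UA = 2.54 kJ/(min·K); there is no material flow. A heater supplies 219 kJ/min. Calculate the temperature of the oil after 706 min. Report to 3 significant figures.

M c_p dT/dt = −UA(T − T_amb) + Q̇.
dT/dt = (T_ss − T)/τ with T_ss = T_amb + Q̇/UA = 20.6 + 219/2.54 = 106.82 °C, τ = M c_p/UA = 854·2.01/2.54 = 675.80 min.
This is linear first-order; T(t) = T_ss + (T₀ − T_ss) e^(−t/τ).
T(706) = 106.82 + (36.180)·0.35180 = 119.55 °C.

120 °C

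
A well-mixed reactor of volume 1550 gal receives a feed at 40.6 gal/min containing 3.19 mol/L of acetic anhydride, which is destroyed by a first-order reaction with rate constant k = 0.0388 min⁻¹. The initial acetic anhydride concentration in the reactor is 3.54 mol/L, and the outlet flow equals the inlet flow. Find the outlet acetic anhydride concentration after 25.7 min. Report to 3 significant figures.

V dC/dt = Q(C_in − C) − k V C.
dC/dt = (Q/V) C_in − (Q/V + k) C; effective rate a = Q/V + k = 0.026194 + 0.0388 = 0.064994 min⁻¹.
C_ss = Q C_in/(Q + kV) = 1.2856 mol/L; C(t) = C_ss + (C₀ − C_ss) e^(−a t).
C(25.7) = 1.2856 + (2.2544)·e^(−0.064994·25.7) = 1.2856 + (2.2544)·0.18818 = 1.7099 mol/L.

1.71 mol/L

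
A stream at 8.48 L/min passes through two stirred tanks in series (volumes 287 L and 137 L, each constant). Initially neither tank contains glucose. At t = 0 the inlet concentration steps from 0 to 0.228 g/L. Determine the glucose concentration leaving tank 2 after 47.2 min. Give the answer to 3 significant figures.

0.131 g/L

Time constants: τᵢ = Vᵢ/Q for each well-mixed tank.
τ₁ = 287/8.48 = 33.844 min; τ₂ = 137/8.48 = 16.156 min.
Solving the cascade with C₁(0)=C₂(0)=0 gives C₂(t) = C_in[1 − (τ₁ e^(−t/τ₁) − τ₂ e^(−t/τ₂))/(τ₁ − τ₂)].
At t = 47.2: e^(−t/τ₁) = 0.24793, e^(−t/τ₂) = 0.053849.
C₂ = 0.228·[1 − (33.844·0.24793 − 16.156·0.053849)/(17.689)] = 0.228·0.57481 = 0.13106 g/L.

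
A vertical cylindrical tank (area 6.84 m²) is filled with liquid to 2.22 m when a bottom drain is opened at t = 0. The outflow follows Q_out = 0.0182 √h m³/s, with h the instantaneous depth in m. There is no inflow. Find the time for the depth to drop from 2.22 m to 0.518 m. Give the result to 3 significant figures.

579 s

A dh/dt = −Q_out = −0.0182 √h.
∫ h^(−1/2) dh = −(0.0182/A) ∫ dt, giving 2√h = 2√h₀ − (0.0182/A) t.
t = 2A(√h₀ − √h)/0.0182 = 2·6.84·(√2.22 − √0.518)/0.0182
  = 13.680 × (1.4900 − 0.71972) / 0.0182 = 578.95 s.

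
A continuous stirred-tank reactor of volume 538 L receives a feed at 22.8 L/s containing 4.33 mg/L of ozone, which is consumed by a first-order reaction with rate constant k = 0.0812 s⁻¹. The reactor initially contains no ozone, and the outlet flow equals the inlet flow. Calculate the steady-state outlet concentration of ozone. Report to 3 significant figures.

V dC/dt = Q(C_in − C) − k V C.
At steady state: 0 = Q C_in − (Q + kV) C_ss, so C_ss = Q C_in/(Q + kV).
C_ss = 22.8·4.33/(22.8 + 0.0812·538) = 98.724/66.486 = 1.4849 mg/L.

1.48 mg/L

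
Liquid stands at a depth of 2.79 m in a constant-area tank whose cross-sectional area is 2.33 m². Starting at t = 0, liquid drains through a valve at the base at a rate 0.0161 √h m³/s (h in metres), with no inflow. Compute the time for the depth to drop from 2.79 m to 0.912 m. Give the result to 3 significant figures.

207 s

A dh/dt = −Q_out = −0.0161 √h.
∫ h^(−1/2) dh = −(0.0161/A) ∫ dt, giving 2√h = 2√h₀ − (0.0161/A) t.
t = 2A(√h₀ − √h)/0.0161 = 2·2.33·(√2.79 − √0.912)/0.0161
  = 4.6600 × (1.6703 − 0.95499) / 0.0161 = 207.05 s.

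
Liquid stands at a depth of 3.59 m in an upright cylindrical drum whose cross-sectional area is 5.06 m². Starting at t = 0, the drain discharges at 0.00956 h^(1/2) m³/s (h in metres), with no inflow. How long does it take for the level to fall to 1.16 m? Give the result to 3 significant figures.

866 s

Accumulation of liquid (constant cross-section A): A dh/dt = −0.00956 √h.
∫ h^(−1/2) dh = −(0.00956/A) ∫ dt, giving 2√h = 2√h₀ − (0.00956/A) t.
t = 2A(√h₀ − √h)/0.00956 = 2·5.06·(√3.59 − √1.16)/0.00956
  = 10.120 × (1.8947 − 1.0770) / 0.00956 = 865.60 s.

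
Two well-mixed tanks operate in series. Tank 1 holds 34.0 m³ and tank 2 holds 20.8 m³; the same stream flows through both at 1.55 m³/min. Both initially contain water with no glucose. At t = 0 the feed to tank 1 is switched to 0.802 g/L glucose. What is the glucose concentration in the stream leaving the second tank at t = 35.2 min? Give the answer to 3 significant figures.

0.479 g/L

Species balance on tank i: dCᵢ/dt = (Cᵢ₋₁ − Cᵢ)/τᵢ with τᵢ = Vᵢ/Q.
τ₁ = 34.0/1.55 = 21.935 min; τ₂ = 20.8/1.55 = 13.419 min.
Tank 1: C₁ = C_in(1 − e^(−t/τ₁)). Tank 2 (τ₁ ≠ τ₂): C₂ = C_in[1 − (τ₁ e^(−t/τ₁) − τ₂ e^(−t/τ₂))/(τ₁ − τ₂)].
At t = 35.2: e^(−t/τ₁) = 0.20095, e^(−t/τ₂) = 0.072579.
C₂ = 0.802·[1 − (21.935·0.20095 − 13.419·0.072579)/(8.5161)] = 0.802·0.59677 = 0.47861 g/L.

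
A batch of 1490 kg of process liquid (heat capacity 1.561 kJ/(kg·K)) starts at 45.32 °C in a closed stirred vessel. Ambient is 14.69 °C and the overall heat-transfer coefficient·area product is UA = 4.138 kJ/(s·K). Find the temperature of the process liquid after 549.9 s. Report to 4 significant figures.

M c_p dT/dt = −UA(T − T_amb).
dT/dt = (T_ss − T)/τ with T_ss = T_amb = 14.6900 °C, τ = M c_p/UA = 1490·1.561/4.138 = 562.081 s.
Integrating: T(t) = T_ss + (T₀ − T_ss) e^(−t/τ).
T(549.9) = 14.6900 + (30.6300)·0.375939 = 26.2050 °C.

26.21 °C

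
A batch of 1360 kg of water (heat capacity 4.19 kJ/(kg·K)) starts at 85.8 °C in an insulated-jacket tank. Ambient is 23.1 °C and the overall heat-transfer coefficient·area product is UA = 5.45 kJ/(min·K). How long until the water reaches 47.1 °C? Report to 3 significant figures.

1000 min

Lumped-capacitance energy balance: M c_p dT/dt = UA(T_amb − T).
τ = M c_p/UA = 1045.6 min; T_ss = T_amb = 23.100 °C.
T(t) = T_ss + (T₀ − T_ss)e^(−t/τ); set T = 47.1:
t = −τ ln[(T − T_ss)/(T₀ − T_ss)] = −1045.6 · ln(0.38278) = 1004.1 min.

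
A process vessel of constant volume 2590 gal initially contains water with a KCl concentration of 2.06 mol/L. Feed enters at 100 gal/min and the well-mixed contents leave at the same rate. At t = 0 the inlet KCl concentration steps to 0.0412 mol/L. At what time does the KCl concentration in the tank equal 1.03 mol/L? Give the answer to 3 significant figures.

18.5 min

Species balance: V dC/dt = Q(C_in − C) ⇒ τ = V/Q = 25.900 min.
C(t) = C_in + (C₀ − C_in) e^(−t/τ). Set C = 1.03 and solve for t:
e^(−t/τ) = (C − C_in)/(C₀ − C_in) = (1.03 − 0.0412)/(2.06 − 0.0412) = 0.48980
t = −τ ln(…) = 25.900 × 0.71377 = 18.487 min.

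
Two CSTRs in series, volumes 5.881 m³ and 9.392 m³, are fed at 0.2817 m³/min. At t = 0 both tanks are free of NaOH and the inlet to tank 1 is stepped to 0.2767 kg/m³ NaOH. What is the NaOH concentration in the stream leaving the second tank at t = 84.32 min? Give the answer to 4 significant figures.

0.2258 kg/m³

Species balance on tank i: dCᵢ/dt = (Cᵢ₋₁ − Cᵢ)/τᵢ with τᵢ = Vᵢ/Q.
τ₁ = 5.881/0.2817 = 20.8768 min; τ₂ = 9.392/0.2817 = 33.3404 min.
Tank 1: C₁ = C_in(1 − e^(−t/τ₁)). Tank 2 (τ₁ ≠ τ₂): C₂ = C_in[1 − (τ₁ e^(−t/τ₁) − τ₂ e^(−t/τ₂))/(τ₁ − τ₂)].
At t = 84.32: e^(−t/τ₁) = 0.0176163, e^(−t/τ₂) = 0.0797338.
C₂ = 0.2767·[1 − (20.8768·0.0176163 − 33.3404·0.0797338)/(-12.4636)] = 0.2767·0.816218 = 0.225848 kg/m³.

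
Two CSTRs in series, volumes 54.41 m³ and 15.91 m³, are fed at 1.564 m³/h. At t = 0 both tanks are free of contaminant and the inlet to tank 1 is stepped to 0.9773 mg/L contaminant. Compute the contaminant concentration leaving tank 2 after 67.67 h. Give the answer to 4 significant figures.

0.7804 mg/L

Species balance on tank i: dCᵢ/dt = (Cᵢ₋₁ − Cᵢ)/τᵢ with τᵢ = Vᵢ/Q.
τ₁ = 54.41/1.564 = 34.7890 h; τ₂ = 15.91/1.564 = 10.1726 h.
Solving the cascade with C₁(0)=C₂(0)=0 gives C₂(t) = C_in[1 − (τ₁ e^(−t/τ₁) − τ₂ e^(−t/τ₂))/(τ₁ − τ₂)].
At t = 67.67: e^(−t/τ₁) = 0.142965, e^(−t/τ₂) = 0.00129123.
C₂ = 0.9773·[1 − (34.7890·0.142965 − 10.1726·0.00129123)/(24.6164)] = 0.9773·0.798489 = 0.780363 mg/L.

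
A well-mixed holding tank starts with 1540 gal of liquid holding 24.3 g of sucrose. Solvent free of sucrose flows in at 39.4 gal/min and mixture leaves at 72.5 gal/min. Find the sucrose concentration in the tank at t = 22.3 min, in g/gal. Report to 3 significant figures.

Let m(t) be the amount of sucrose. Volume: V(t) = V₀ + (Q_in − Q_out) t = 1540 − 33.100 t; V(22.3) = 801.87 gal.
Solute balance: dm/dt = 0 − Q_out C = −Q_out m/V(t).
Separate: dm/m = −Q_out dt/V(t) ⇒ ln(m/m₀) = −(Q_out/(Q_in−Q_out)) ln(V/V₀).
m = m₀ (V₀/V)^(Q_out/(Q_in−Q_out)) = 24.3 × (1540/801.87)^(-2.1903) = 5.8187 g.
C = m/V = 5.8187/801.87 = 0.0072565 g/gal.

0.00726 g/gal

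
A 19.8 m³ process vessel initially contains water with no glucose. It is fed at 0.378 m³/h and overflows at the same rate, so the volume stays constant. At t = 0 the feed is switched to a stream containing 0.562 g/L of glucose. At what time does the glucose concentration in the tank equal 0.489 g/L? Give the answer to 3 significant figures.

107 h

Species balance: V dC/dt = Q(C_in − C) ⇒ τ = V/Q = 52.381 h.
C(t) = C_in + (C₀ − C_in) e^(−t/τ). Set C = 0.489 and solve for t:
e^(−t/τ) = (C − C_in)/(C₀ − C_in) = (0.489 − 0.562)/(0 − 0.562) = 0.12989
t = −τ ln(…) = 52.381 × 2.0410 = 106.91 h.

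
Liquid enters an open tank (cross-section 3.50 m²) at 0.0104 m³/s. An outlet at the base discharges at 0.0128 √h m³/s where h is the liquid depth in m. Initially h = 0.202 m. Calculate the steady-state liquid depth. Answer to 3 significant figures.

0.660 m

Level balance: A dh/dt = 0.0104 − 0.0128 √h. Setting dh/dt = 0:
Q_in = 0.0128 √h_ss ⇒ √h_ss = 0.0104/0.0128 = 0.81250.
h_ss = 0.81250² = 0.66016 m. (Since h₀ = 0.202 m < h_ss, the level will rise toward this value.)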